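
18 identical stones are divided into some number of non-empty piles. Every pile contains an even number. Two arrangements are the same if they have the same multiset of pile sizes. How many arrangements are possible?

30

There are too many to list fully; the first 12 (by largest part) are:
18
2+16
4+14
2+2+14
6+12
2+4+12
2+2+2+12
8+10
2+6+10
4+4+10
2+2+4+10
2+2+2+2+10
…and 18 more, for 30 total.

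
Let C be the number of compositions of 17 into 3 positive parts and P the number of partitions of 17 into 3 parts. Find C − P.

96

Compositions: C(16,2) = 120.
Partitions of 17 into exactly 3 parts: 24.
Difference: 120 − 24 = 96.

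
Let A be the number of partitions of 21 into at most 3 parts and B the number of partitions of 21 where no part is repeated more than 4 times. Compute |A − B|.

457

Partitions of 21 into at most 3 parts: 48.
Partitions of 21 where no part is repeated more than 4 times: 505.
|48 − 505| = 457.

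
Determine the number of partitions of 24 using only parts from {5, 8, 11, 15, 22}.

They are:
11+8+5
8+8+8

2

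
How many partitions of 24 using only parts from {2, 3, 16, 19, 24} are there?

The partitions of 24 that satisfy the conditions:
24
2 + 3 + 19
2 + 3 + 3 + 16
2 + 2 + 2 + 2 + 16
3 + 3 + 3 + 3 + 3 + 3 + 3 + 3
2 + 2 + 2 + 3 + 3 + 3 + 3 + 3 + 3
2 + 2 + 2 + 2 + 2 + 2 + 3 + 3 + 3 + 3
2 + 2 + 2 + 2 + 2 + 2 + 2 + 2 + 2 + 3 + 3
2 + 2 + 2 + 2 + 2 + 2 + 2 + 2 + 2 + 2 + 2 + 2

9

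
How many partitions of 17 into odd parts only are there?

38

There are too many to list fully; the first 12 (by largest part) are:
17
15+1+1
13+3+1
13+1+1+1+1
11+5+1
11+3+3
11+3+1+1+1
11+1+1+1+1+1+1
9+7+1
9+5+3
9+5+1+1+1
9+3+3+1+1
…and 26 more, for 38 total.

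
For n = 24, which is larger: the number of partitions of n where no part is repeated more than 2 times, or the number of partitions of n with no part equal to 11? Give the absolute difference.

1043

Partitions of 24 where no part is repeated more than 2 times: 431.
Partitions of 24 with no part equal to 11: 1474.
|431 − 1474| = 1043.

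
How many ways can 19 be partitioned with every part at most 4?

94

There are 94 such partitions.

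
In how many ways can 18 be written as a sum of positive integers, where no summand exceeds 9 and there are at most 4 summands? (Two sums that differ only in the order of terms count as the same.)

A partial list (first 12 by largest part):
9,9
9,8,1
9,7,2
9,7,1,1
9,6,3
9,6,2,1
9,5,4
9,5,3,1
9,5,2,2
9,4,4,1
9,4,3,2
9,3,3,3
…and 31 more, for 43 total.

43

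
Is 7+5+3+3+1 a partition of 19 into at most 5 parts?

Yes

The parts sum to 19, and the condition 'there are at most 5 summands' holds.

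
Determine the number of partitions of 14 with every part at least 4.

7

Listing the qualifying partitions of 14:
14
10 + 4
9 + 5
8 + 6
7 + 7
6 + 4 + 4
5 + 5 + 4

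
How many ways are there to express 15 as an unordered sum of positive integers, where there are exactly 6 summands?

A partial list (first 12 by largest part):
10+1+1+1+1+1
9+2+1+1+1+1
8+3+1+1+1+1
8+2+2+1+1+1
7+4+1+1+1+1
7+3+2+1+1+1
7+2+2+2+1+1
6+5+1+1+1+1
6+4+2+1+1+1
6+3+3+1+1+1
6+3+2+2+1+1
6+2+2+2+2+1
…and 14 more, for 26 total.

26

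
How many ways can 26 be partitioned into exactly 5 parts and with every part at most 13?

168

Enumerating by decreasing first part gives 168 partitions in all.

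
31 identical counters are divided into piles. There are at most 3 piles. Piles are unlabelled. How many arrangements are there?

A full systematic count gives 96.

96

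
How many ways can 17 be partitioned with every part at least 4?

The partitions of 17 that satisfy the conditions:
17
13+4
12+5
11+6
10+7
9+8
9+4+4
8+5+4
7+6+4
7+5+5
6+6+5
5+4+4+4

12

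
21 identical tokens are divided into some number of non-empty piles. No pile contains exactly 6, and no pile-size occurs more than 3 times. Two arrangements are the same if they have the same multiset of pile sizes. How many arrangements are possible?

290

Systematic enumeration (by largest part, then next-largest, …) yields 290.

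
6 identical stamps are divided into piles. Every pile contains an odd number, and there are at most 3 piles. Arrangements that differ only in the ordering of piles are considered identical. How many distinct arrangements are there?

Listing the qualifying partitions of 6:
1 + 5
3 + 3
That's 2 in total.

2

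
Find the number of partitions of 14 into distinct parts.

They are:
14
1+13
2+12
3+11
1+2+11
4+10
1+3+10
5+9
1+4+9
2+3+9
6+8
1+5+8
2+4+8
1+2+3+8
1+6+7
2+5+7
3+4+7
1+2+4+7
3+5+6
1+2+5+6
1+3+4+6
2+3+4+5

22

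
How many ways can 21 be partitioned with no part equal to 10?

Counting exhaustively, 736 partitions satisfy the conditions.

736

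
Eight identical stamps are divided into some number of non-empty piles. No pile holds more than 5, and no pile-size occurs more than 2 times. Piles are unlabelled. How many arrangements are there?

They are:
3, 5
1, 2, 5
4, 4
1, 3, 4
2, 2, 4
1, 1, 2, 4
2, 3, 3
1, 1, 3, 3
1, 2, 2, 3

9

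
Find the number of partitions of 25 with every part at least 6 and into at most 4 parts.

17

Listing the qualifying partitions of 25:
25
19 + 6
18 + 7
17 + 8
16 + 9
15 + 10
14 + 11
13 + 12
13 + 6 + 6
12 + 7 + 6
11 + 8 + 6
11 + 7 + 7
10 + 9 + 6
10 + 8 + 7
9 + 9 + 7
9 + 8 + 8
7 + 6 + 6 + 6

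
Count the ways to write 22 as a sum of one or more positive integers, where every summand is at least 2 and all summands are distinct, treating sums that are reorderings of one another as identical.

48

There are too many to list fully; the first 12 (by largest part) are:
22
20, 2
19, 3
18, 4
17, 5
17, 3, 2
16, 6
16, 4, 2
15, 7
15, 5, 2
15, 4, 3
14, 8
…and 36 more, for 48 total.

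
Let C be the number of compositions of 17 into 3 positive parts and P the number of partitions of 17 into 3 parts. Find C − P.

Compositions: C(16,2) = 120.
Partitions of 17 into exactly 3 parts: 24.
Difference: 120 − 24 = 96.

96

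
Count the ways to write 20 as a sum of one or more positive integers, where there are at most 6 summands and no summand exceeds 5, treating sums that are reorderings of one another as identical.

23

The partitions of 20 that satisfy the conditions:
5, 5, 5, 5
5, 5, 5, 4, 1
5, 5, 5, 3, 2
5, 5, 5, 3, 1, 1
5, 5, 5, 2, 2, 1
5, 5, 4, 4, 2
5, 5, 4, 4, 1, 1
5, 5, 4, 3, 3
5, 5, 4, 3, 2, 1
5, 5, 4, 2, 2, 2
5, 5, 3, 3, 3, 1
5, 5, 3, 3, 2, 2
5, 4, 4, 4, 3
5, 4, 4, 4, 2, 1
5, 4, 4, 3, 3, 1
5, 4, 4, 3, 2, 2
5, 4, 3, 3, 3, 2
5, 3, 3, 3, 3, 3
4, 4, 4, 4, 4
4, 4, 4, 4, 3, 1
4, 4, 4, 4, 2, 2
4, 4, 4, 3, 3, 2
4, 4, 3, 3, 3, 3
That's 23 in total.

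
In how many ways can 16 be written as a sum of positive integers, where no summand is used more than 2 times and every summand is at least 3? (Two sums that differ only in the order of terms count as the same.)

18

They are:
16
13 + 3
12 + 4
11 + 5
10 + 6
10 + 3 + 3
9 + 7
9 + 4 + 3
8 + 8
8 + 5 + 3
8 + 4 + 4
7 + 6 + 3
7 + 5 + 4
6 + 6 + 4
6 + 5 + 5
6 + 4 + 3 + 3
5 + 5 + 3 + 3
5 + 4 + 4 + 3
That's 18 in total.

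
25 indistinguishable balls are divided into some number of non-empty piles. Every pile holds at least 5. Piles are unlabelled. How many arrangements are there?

There are too many to list fully; the first 12 (by largest part) are:
25
20+5
19+6
18+7
17+8
16+9
15+10
15+5+5
14+11
14+6+5
13+12
13+7+5
…and 18 more, for 30 total.

30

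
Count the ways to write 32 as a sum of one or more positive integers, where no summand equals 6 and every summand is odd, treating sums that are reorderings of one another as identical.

390

Counting exhaustively, 390 partitions satisfy the conditions.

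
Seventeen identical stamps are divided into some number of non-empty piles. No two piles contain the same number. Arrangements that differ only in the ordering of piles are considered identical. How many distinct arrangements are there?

A partial list (first 12 by largest part):
17
1 + 16
2 + 15
3 + 14
1 + 2 + 14
4 + 13
1 + 3 + 13
5 + 12
1 + 4 + 12
2 + 3 + 12
6 + 11
1 + 5 + 11
…and 26 more, for 38 total.

38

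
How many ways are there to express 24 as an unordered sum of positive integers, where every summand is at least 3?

Systematic enumeration (by largest part, then next-largest, …) yields 110.

110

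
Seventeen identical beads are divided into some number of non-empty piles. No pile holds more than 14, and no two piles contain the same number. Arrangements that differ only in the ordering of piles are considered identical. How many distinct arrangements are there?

35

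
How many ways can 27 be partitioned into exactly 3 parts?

61

A partial list (first 12 by largest part):
1, 1, 25
1, 2, 24
1, 3, 23
2, 2, 23
1, 4, 22
2, 3, 22
1, 5, 21
2, 4, 21
3, 3, 21
1, 6, 20
2, 5, 20
3, 4, 20
…and 49 more, for 61 total.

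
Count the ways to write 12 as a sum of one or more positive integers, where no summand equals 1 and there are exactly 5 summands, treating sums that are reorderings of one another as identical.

2

They are:
2+2+2+2+4
2+2+2+3+3
Counting gives 2.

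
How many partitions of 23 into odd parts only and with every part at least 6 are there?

Listing the qualifying partitions of 23:
23
9 + 7 + 7

2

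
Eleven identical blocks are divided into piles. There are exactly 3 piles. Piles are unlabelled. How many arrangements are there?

Listing the qualifying partitions of 11:
9 + 1 + 1
8 + 2 + 1
7 + 3 + 1
7 + 2 + 2
6 + 4 + 1
6 + 3 + 2
5 + 5 + 1
5 + 4 + 2
5 + 3 + 3
4 + 4 + 3

10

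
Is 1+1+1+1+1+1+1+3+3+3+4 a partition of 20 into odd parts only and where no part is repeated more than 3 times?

The parts sum to 20, and the condition 'every summand is odd' is violated.

No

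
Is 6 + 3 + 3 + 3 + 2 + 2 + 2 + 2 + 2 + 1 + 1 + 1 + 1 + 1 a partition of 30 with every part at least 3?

The parts sum to 30, and the condition 'every summand is at least 3' is violated.

No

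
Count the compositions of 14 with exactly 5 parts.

715

By stars and bars with positive parts, the count is C(13,4) = 715.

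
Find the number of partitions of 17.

297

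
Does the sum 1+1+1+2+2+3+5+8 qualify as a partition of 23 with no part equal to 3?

The parts sum to 23, and the condition 'no summand equals 3' is violated.

No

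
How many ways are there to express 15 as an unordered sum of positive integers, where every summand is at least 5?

5

They are:
15
10+5
9+6
8+7
5+5+5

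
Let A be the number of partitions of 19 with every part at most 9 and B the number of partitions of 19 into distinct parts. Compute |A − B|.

339

Partitions of 19 with every part at most 9: 393.
Partitions of 19 into distinct parts: 54.
|393 − 54| = 339.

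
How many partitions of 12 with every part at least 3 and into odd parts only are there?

3

Listing the qualifying partitions of 12:
9,3
7,5
3,3,3,3
That's 3 in total.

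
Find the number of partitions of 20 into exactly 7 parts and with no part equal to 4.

47

A partial list (first 12 by largest part):
14,1,1,1,1,1,1
13,2,1,1,1,1,1
12,3,1,1,1,1,1
12,2,2,1,1,1,1
11,3,2,1,1,1,1
11,2,2,2,1,1,1
10,5,1,1,1,1,1
10,3,3,1,1,1,1
10,3,2,2,1,1,1
10,2,2,2,2,1,1
9,6,1,1,1,1,1
9,5,2,1,1,1,1
…and 35 more, for 47 total.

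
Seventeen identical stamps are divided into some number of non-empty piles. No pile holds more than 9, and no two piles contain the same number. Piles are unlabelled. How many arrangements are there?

19

The partitions of 17 that satisfy the conditions:
9+8
9+7+1
9+6+2
9+5+3
9+5+2+1
9+4+3+1
8+7+2
8+6+3
8+6+2+1
8+5+4
8+5+3+1
8+4+3+2
7+6+4
7+6+3+1
7+5+4+1
7+5+3+2
7+4+3+2+1
6+5+4+2
6+5+3+2+1
That's 19 in total.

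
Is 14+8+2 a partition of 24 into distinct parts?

The parts sum to 24, and the condition 'all summands are distinct' holds.

Yes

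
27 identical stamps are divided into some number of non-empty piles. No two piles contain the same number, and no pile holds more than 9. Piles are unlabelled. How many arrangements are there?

21

Enumerating:
3 + 7 + 8 + 9
1 + 2 + 7 + 8 + 9
4 + 6 + 8 + 9
1 + 3 + 6 + 8 + 9
1 + 4 + 5 + 8 + 9
2 + 3 + 5 + 8 + 9
1 + 2 + 3 + 4 + 8 + 9
5 + 6 + 7 + 9
1 + 4 + 6 + 7 + 9
2 + 3 + 6 + 7 + 9
2 + 4 + 5 + 7 + 9
1 + 2 + 3 + 5 + 7 + 9
3 + 4 + 5 + 6 + 9
1 + 2 + 4 + 5 + 6 + 9
1 + 5 + 6 + 7 + 8
2 + 4 + 6 + 7 + 8
1 + 2 + 3 + 6 + 7 + 8
3 + 4 + 5 + 7 + 8
1 + 2 + 4 + 5 + 7 + 8
1 + 3 + 4 + 5 + 6 + 8
2 + 3 + 4 + 5 + 6 + 7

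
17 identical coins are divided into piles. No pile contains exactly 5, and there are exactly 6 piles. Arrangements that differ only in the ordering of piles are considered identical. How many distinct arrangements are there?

31

There are too many to list fully; the first 12 (by largest part) are:
12, 1, 1, 1, 1, 1
11, 2, 1, 1, 1, 1
10, 3, 1, 1, 1, 1
10, 2, 2, 1, 1, 1
9, 4, 1, 1, 1, 1
9, 3, 2, 1, 1, 1
9, 2, 2, 2, 1, 1
8, 4, 2, 1, 1, 1
8, 3, 3, 1, 1, 1
8, 3, 2, 2, 1, 1
8, 2, 2, 2, 2, 1
7, 6, 1, 1, 1, 1
…and 19 more, for 31 total.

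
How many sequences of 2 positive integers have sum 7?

6

By stars and bars with positive parts, the count is C(6,1) = 6.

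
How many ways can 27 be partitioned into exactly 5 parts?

A full systematic count gives 255.

255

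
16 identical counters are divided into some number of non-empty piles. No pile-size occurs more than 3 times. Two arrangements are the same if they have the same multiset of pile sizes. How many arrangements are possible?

132

Direct enumeration gives 132 partitions.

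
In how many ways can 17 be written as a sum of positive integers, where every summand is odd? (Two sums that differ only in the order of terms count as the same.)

38

A partial list (first 12 by largest part):
17
15+1+1
13+3+1
13+1+1+1+1
11+5+1
11+3+3
11+3+1+1+1
11+1+1+1+1+1+1
9+7+1
9+5+3
9+5+1+1+1
9+3+3+1+1
…and 26 more, for 38 total.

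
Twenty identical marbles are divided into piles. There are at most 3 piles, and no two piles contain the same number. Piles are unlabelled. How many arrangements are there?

34

There are too many to list fully; the first 12 (by largest part) are:
20
19 + 1
18 + 2
17 + 3
17 + 2 + 1
16 + 4
16 + 3 + 1
15 + 5
15 + 4 + 1
15 + 3 + 2
14 + 6
14 + 5 + 1
…and 22 more, for 34 total.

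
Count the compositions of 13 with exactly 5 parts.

A composition of 13 into 5 positive parts is chosen by placing 4 dividers among the 12 gaps between 13 units: C(12,4) = 495.

495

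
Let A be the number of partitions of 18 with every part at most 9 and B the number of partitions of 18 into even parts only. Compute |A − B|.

Partitions of 18 with every part at most 9: 318.
Partitions of 18 into even parts only: 30.
|318 − 30| = 288.

288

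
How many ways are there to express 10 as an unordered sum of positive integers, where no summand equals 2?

20

The partitions of 10 that satisfy the conditions:
10
9,1
8,1,1
7,3
7,1,1,1
6,4
6,3,1
6,1,1,1,1
5,5
5,4,1
5,3,1,1
5,1,1,1,1,1
4,4,1,1
4,3,3
4,3,1,1,1
4,1,1,1,1,1,1
3,3,3,1
3,3,1,1,1,1
3,1,1,1,1,1,1,1
1,1,1,1,1,1,1,1,1,1
That's 20 in total.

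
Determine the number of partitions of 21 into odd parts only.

A full systematic count gives 76.

76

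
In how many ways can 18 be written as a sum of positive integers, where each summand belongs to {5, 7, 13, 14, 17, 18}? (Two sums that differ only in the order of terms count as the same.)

2

Listing the qualifying partitions of 18:
18
13, 5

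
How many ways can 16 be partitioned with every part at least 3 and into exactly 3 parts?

8

Listing the qualifying partitions of 16:
10,3,3
9,4,3
8,5,3
8,4,4
7,6,3
7,5,4
6,6,4
6,5,5
That's 8 in total.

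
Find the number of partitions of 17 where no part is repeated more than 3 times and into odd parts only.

They are:
17
15,1,1
13,3,1
11,5,1
11,3,3
11,3,1,1,1
9,7,1
9,5,3
9,5,1,1,1
9,3,3,1,1
7,7,3
7,7,1,1,1
7,5,5
7,5,3,1,1
7,3,3,3,1
5,5,5,1,1
5,5,3,3,1
5,3,3,3,1,1,1

18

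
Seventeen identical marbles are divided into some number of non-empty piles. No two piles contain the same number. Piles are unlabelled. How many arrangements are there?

A partial list (first 12 by largest part):
17
16+1
15+2
14+3
14+2+1
13+4
13+3+1
12+5
12+4+1
12+3+2
11+6
11+5+1
…and 26 more, for 38 total.

38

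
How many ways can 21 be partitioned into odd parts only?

Counting exhaustively, 76 partitions satisfy the conditions.

76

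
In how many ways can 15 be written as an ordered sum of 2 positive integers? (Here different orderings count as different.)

14

Place 1 bars in the 14 internal gaps of a row of 15 dots: C(14,1) = 14.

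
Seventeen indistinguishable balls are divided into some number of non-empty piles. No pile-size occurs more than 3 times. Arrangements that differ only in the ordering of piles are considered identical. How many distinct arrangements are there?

166

Systematic enumeration (by largest part, then next-largest, …) yields 166.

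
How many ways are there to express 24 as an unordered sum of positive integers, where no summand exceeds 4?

169

There are 169 such partitions.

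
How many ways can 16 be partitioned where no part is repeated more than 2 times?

89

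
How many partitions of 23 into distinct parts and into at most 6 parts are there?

A full systematic count gives 104.

104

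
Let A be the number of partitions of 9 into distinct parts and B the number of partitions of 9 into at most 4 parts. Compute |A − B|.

Partitions of 9 into distinct parts: 8.
Partitions of 9 into at most 4 parts: 18.
|8 − 18| = 10.

10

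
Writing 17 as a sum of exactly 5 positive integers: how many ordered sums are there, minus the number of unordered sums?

Compositions: C(16,4) = 1820.
Partitions of 17 into exactly 5 parts: 47.
Difference: 1820 − 47 = 1773.

1773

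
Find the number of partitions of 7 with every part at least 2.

4

Listing the qualifying partitions of 7:
7
5+2
4+3
3+2+2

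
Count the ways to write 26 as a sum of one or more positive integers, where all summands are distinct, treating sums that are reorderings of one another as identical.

165

Systematic enumeration (by largest part, then next-largest, …) yields 165.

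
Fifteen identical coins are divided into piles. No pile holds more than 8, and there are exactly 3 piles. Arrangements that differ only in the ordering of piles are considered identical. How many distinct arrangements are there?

10

Enumerating:
8,6,1
8,5,2
8,4,3
7,7,1
7,6,2
7,5,3
7,4,4
6,6,3
6,5,4
5,5,5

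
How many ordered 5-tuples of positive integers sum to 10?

126

Equivalently, choose which 4 of the 9 gaps become plus signs: C(9,4) = 126.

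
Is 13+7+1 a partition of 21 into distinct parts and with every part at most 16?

The parts sum to 21, and the condition 'all summands are distinct' holds; the condition 'no summand exceeds 16' holds.

Yes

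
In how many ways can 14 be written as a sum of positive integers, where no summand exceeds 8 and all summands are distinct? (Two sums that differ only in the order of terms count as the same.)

The partitions of 14 that satisfy the conditions:
8, 6
8, 5, 1
8, 4, 2
8, 3, 2, 1
7, 6, 1
7, 5, 2
7, 4, 3
7, 4, 2, 1
6, 5, 3
6, 5, 2, 1
6, 4, 3, 1
5, 4, 3, 2

12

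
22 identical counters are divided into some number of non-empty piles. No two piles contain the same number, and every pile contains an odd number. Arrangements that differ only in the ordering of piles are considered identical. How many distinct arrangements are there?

The partitions of 22 that satisfy the conditions:
1+21
3+19
5+17
7+15
9+13
1+3+5+13
1+3+7+11
1+5+7+9
Counting gives 8.

8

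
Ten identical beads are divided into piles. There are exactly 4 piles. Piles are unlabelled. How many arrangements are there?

Enumerating:
1, 1, 1, 7
1, 1, 2, 6
1, 1, 3, 5
1, 2, 2, 5
1, 1, 4, 4
1, 2, 3, 4
2, 2, 2, 4
1, 3, 3, 3
2, 2, 3, 3

9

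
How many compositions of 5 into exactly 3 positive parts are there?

6

A composition of 5 into 3 positive parts is chosen by placing 2 dividers among the 4 gaps between 5 units: C(4,2) = 6.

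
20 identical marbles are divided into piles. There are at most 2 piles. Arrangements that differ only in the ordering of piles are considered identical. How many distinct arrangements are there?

Listing the qualifying partitions of 20:
20
19,1
18,2
17,3
16,4
15,5
14,6
13,7
12,8
11,9
10,10
That's 11 in total.

11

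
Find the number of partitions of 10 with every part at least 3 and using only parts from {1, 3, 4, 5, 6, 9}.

They are:
6, 4
5, 5
4, 3, 3

3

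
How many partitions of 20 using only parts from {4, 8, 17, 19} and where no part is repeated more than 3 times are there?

The partitions of 20 that satisfy the conditions:
8,8,4
8,4,4,4
That's 2 in total.

2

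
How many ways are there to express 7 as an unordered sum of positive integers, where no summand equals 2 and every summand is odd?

They are:
7
5+1+1
3+3+1
3+1+1+1+1
1+1+1+1+1+1+1

5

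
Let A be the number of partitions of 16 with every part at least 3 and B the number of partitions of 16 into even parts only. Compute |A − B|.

1

Partitions of 16 with every part at least 3: 21.
Partitions of 16 into even parts only: 22.
|21 − 22| = 1.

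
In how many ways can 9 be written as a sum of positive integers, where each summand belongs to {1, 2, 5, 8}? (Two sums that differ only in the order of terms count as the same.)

The partitions of 9 that satisfy the conditions:
8+1
5+2+2
5+2+1+1
5+1+1+1+1
2+2+2+2+1
2+2+2+1+1+1
2+2+1+1+1+1+1
2+1+1+1+1+1+1+1
1+1+1+1+1+1+1+1+1
Counting gives 9.

9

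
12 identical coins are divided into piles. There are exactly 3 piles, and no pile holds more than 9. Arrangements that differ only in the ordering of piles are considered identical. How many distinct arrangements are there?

Listing the qualifying partitions of 12:
9+2+1
8+3+1
8+2+2
7+4+1
7+3+2
6+5+1
6+4+2
6+3+3
5+5+2
5+4+3
4+4+4
That's 11 in total.

11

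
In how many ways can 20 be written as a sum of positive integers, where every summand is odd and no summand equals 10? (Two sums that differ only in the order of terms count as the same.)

There are too many to list fully; the first 12 (by largest part) are:
19+1
17+3
17+1+1+1
15+5
15+3+1+1
15+1+1+1+1+1
13+7
13+5+1+1
13+3+3+1
13+3+1+1+1+1
13+1+1+1+1+1+1+1
11+9
…and 52 more, for 64 total.

64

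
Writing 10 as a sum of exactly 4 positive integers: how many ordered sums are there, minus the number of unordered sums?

Compositions: C(9,3) = 84.
Unordered (partitions into 4 parts): 9.
Difference: 84 − 9 = 75.

75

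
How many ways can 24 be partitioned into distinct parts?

122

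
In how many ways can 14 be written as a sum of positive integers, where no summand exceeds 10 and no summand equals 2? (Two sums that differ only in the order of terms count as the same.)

53

A partial list (first 12 by largest part):
10 + 4
10 + 3 + 1
10 + 1 + 1 + 1 + 1
9 + 5
9 + 4 + 1
9 + 3 + 1 + 1
9 + 1 + 1 + 1 + 1 + 1
8 + 6
8 + 5 + 1
8 + 4 + 1 + 1
8 + 3 + 3
8 + 3 + 1 + 1 + 1
…and 41 more, for 53 total.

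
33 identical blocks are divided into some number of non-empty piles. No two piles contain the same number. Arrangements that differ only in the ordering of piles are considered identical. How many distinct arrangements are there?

Direct enumeration gives 448 partitions.

448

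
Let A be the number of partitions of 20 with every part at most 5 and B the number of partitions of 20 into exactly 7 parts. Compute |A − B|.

110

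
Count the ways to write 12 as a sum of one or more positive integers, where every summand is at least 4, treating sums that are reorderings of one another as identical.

5

They are:
12
8,4
7,5
6,6
4,4,4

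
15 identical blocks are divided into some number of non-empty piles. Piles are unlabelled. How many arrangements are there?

Systematic enumeration (by largest part, then next-largest, …) yields 176.

176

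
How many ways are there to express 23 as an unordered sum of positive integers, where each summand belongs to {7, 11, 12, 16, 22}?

2

Enumerating:
7, 16
11, 12
Counting gives 2.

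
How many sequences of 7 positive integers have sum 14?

1716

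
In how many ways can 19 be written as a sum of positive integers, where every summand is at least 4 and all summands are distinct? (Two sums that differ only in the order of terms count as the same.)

Enumerating:
19
15 + 4
14 + 5
13 + 6
12 + 7
11 + 8
10 + 9
10 + 5 + 4
9 + 6 + 4
8 + 7 + 4
8 + 6 + 5

11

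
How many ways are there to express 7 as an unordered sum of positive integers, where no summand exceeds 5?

13

Listing the qualifying partitions of 7:
5,2
5,1,1
4,3
4,2,1
4,1,1,1
3,3,1
3,2,2
3,2,1,1
3,1,1,1,1
2,2,2,1
2,2,1,1,1
2,1,1,1,1,1
1,1,1,1,1,1,1
That's 13 in total.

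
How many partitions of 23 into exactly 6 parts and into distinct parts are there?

Enumerating:
8+5+4+3+2+1
7+6+4+3+2+1
That's 2 in total.

2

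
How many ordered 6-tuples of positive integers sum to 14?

By stars and bars with positive parts, the count is C(13,5) = 1287.

1287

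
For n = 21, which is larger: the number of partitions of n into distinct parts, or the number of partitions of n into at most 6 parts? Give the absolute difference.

255

Partitions of 21 into distinct parts: 76.
Partitions of 21 into at most 6 parts: 331.
|76 − 331| = 255.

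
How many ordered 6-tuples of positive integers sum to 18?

A composition of 18 into 6 positive parts is chosen by placing 5 dividers among the 17 gaps between 18 units: C(17,5) = 6188.

6188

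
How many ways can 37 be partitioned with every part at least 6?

Systematic enumeration (by largest part, then next-largest, …) yields 107.

107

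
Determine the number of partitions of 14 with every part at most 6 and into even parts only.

8

Enumerating:
6+6+2
6+4+4
6+4+2+2
6+2+2+2+2
4+4+4+2
4+4+2+2+2
4+2+2+2+2+2
2+2+2+2+2+2+2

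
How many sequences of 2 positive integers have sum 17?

16

By stars and bars with positive parts, the count is C(16,1) = 16.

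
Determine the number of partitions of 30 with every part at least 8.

Listing the qualifying partitions of 30:
30
22,8
21,9
20,10
19,11
18,12
17,13
16,14
15,15
14,8,8
13,9,8
12,10,8
12,9,9
11,11,8
11,10,9
10,10,10

16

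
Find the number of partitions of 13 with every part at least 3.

10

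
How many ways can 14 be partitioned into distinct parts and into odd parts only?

Enumerating:
13 + 1
11 + 3
9 + 5
That's 3 in total.

3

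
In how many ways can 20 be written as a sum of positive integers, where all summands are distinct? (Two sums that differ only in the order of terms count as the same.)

There are too many to list fully; the first 12 (by largest part) are:
20
19+1
18+2
17+3
17+2+1
16+4
16+3+1
15+5
15+4+1
15+3+2
14+6
14+5+1
…and 52 more, for 64 total.

64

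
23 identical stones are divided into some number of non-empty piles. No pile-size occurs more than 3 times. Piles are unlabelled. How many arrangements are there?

There are 592 such partitions.

592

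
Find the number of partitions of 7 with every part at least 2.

4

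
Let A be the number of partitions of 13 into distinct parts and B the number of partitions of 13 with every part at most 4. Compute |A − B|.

21

Partitions of 13 into distinct parts: 18.
Partitions of 13 with every part at most 4: 39.
|18 − 39| = 21.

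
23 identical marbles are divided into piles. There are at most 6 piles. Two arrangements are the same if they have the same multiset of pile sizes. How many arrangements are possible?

Direct enumeration gives 454 partitions.

454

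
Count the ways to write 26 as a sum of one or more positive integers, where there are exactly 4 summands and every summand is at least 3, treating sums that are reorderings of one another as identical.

47

A partial list (first 12 by largest part):
17,3,3,3
16,4,3,3
15,5,3,3
15,4,4,3
14,6,3,3
14,5,4,3
14,4,4,4
13,7,3,3
13,6,4,3
13,5,5,3
13,5,4,4
12,8,3,3
…and 35 more, for 47 total.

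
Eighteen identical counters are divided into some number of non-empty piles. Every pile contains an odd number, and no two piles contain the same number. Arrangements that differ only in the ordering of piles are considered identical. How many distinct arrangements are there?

The partitions of 18 that satisfy the conditions:
17, 1
15, 3
13, 5
11, 7
9, 5, 3, 1
Counting gives 5.

5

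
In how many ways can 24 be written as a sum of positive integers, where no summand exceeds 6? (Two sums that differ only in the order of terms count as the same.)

532

There are 532 such partitions.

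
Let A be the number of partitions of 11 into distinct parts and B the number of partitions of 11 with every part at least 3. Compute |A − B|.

6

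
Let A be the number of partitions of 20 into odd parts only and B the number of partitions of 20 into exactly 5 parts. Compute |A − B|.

Partitions of 20 into odd parts only: 64.
Partitions of 20 into exactly 5 parts: 84.
|64 − 84| = 20.

20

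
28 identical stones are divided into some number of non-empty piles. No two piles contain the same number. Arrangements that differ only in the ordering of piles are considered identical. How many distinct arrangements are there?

Enumerating by decreasing first part gives 222 partitions in all.

222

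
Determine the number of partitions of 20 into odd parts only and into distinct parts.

The partitions of 20 that satisfy the conditions:
19,1
17,3
15,5
13,7
11,9
11,5,3,1
9,7,3,1
Counting gives 7.

7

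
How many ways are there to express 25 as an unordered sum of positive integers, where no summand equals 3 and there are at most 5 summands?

Direct enumeration gives 241 partitions.

241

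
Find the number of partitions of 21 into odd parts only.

76

Enumerating by decreasing first part gives 76 partitions in all.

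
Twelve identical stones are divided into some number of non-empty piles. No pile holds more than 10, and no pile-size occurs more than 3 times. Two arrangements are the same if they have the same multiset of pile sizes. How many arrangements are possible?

There are too many to list fully; the first 12 (by largest part) are:
10 + 2
10 + 1 + 1
9 + 3
9 + 2 + 1
9 + 1 + 1 + 1
8 + 4
8 + 3 + 1
8 + 2 + 2
8 + 2 + 1 + 1
7 + 5
7 + 4 + 1
7 + 3 + 2
…and 36 more, for 48 total.

48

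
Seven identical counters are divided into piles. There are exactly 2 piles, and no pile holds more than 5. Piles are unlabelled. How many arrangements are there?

Listing the qualifying partitions of 7:
5,2
4,3

2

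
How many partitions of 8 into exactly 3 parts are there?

Listing the qualifying partitions of 8:
1,1,6
1,2,5
1,3,4
2,2,4
2,3,3

5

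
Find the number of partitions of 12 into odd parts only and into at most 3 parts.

The partitions of 12 that satisfy the conditions:
11,1
9,3
7,5

3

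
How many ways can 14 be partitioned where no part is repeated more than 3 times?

82

Enumerating by decreasing first part gives 82 partitions in all.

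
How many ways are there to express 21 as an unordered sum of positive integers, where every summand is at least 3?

60

A partial list (first 12 by largest part):
21
18, 3
17, 4
16, 5
15, 6
15, 3, 3
14, 7
14, 4, 3
13, 8
13, 5, 3
13, 4, 4
12, 9
…and 48 more, for 60 total.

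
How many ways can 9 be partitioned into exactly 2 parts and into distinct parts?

Listing the qualifying partitions of 9:
8,1
7,2
6,3
5,4
That's 4 in total.

4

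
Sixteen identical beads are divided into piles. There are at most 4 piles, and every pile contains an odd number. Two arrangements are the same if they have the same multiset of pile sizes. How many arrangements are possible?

Listing the qualifying partitions of 16:
15 + 1
13 + 3
13 + 1 + 1 + 1
11 + 5
11 + 3 + 1 + 1
9 + 7
9 + 5 + 1 + 1
9 + 3 + 3 + 1
7 + 7 + 1 + 1
7 + 5 + 3 + 1
7 + 3 + 3 + 3
5 + 5 + 5 + 1
5 + 5 + 3 + 3
Counting gives 13.

13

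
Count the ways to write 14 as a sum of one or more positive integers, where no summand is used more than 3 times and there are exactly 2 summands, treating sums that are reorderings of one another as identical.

Enumerating:
13 + 1
12 + 2
11 + 3
10 + 4
9 + 5
8 + 6
7 + 7

7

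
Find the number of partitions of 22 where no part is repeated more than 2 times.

Counting exhaustively, 297 partitions satisfy the conditions.

297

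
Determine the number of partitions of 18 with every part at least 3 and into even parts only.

Enumerating:
18
14, 4
12, 6
10, 8
10, 4, 4
8, 6, 4
6, 6, 6
6, 4, 4, 4
That's 8 in total.

8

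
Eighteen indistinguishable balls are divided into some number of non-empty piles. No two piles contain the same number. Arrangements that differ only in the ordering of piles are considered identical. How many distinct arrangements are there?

A partial list (first 12 by largest part):
18
17+1
16+2
15+3
15+2+1
14+4
14+3+1
13+5
13+4+1
13+3+2
12+6
12+5+1
…and 34 more, for 46 total.

46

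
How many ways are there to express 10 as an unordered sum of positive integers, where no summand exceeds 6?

There are too many to list fully; the first 12 (by largest part) are:
6 + 4
6 + 3 + 1
6 + 2 + 2
6 + 2 + 1 + 1
6 + 1 + 1 + 1 + 1
5 + 5
5 + 4 + 1
5 + 3 + 2
5 + 3 + 1 + 1
5 + 2 + 2 + 1
5 + 2 + 1 + 1 + 1
5 + 1 + 1 + 1 + 1 + 1
…and 23 more, for 35 total.

35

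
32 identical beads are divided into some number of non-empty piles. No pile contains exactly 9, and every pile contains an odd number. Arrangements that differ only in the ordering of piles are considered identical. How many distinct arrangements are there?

Counting exhaustively, 286 partitions satisfy the conditions.

286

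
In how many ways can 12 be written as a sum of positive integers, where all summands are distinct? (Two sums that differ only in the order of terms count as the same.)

Enumerating:
12
11, 1
10, 2
9, 3
9, 2, 1
8, 4
8, 3, 1
7, 5
7, 4, 1
7, 3, 2
6, 5, 1
6, 4, 2
6, 3, 2, 1
5, 4, 3
5, 4, 2, 1

15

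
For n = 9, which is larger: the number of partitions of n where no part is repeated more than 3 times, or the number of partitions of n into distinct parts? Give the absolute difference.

Partitions of 9 where no part is repeated more than 3 times: 22.
Partitions of 9 into distinct parts: 8.
|22 − 8| = 14.

14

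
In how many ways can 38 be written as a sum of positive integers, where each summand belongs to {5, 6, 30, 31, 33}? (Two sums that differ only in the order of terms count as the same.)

Enumerating:
5 + 33
5 + 5 + 5 + 5 + 6 + 6 + 6
Counting gives 2.

2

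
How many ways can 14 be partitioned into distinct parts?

22

The partitions of 14 that satisfy the conditions:
14
1, 13
2, 12
3, 11
1, 2, 11
4, 10
1, 3, 10
5, 9
1, 4, 9
2, 3, 9
6, 8
1, 5, 8
2, 4, 8
1, 2, 3, 8
1, 6, 7
2, 5, 7
3, 4, 7
1, 2, 4, 7
3, 5, 6
1, 2, 5, 6
1, 3, 4, 6
2, 3, 4, 5
Counting gives 22.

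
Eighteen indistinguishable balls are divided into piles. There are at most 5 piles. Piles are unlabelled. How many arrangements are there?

141

Systematic enumeration (by largest part, then next-largest, …) yields 141.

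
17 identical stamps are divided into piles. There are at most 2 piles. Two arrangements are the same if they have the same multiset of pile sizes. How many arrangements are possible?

9

They are:
17
16+1
15+2
14+3
13+4
12+5
11+6
10+7
9+8
That's 9 in total.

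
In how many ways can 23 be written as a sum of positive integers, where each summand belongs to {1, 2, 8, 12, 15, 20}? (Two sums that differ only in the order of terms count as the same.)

There are too many to list fully; the first 12 (by largest part) are:
20 + 2 + 1
20 + 1 + 1 + 1
15 + 8
15 + 2 + 2 + 2 + 2
15 + 2 + 2 + 2 + 1 + 1
15 + 2 + 2 + 1 + 1 + 1 + 1
15 + 2 + 1 + 1 + 1 + 1 + 1 + 1
15 + 1 + 1 + 1 + 1 + 1 + 1 + 1 + 1
12 + 8 + 2 + 1
12 + 8 + 1 + 1 + 1
12 + 2 + 2 + 2 + 2 + 2 + 1
12 + 2 + 2 + 2 + 2 + 1 + 1 + 1
…and 28 more, for 40 total.

40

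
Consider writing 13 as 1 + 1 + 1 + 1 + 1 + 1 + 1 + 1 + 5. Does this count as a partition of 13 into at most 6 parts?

The parts sum to 13, and the condition 'there are at most 6 summands' is violated.

No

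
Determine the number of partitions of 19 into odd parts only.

There are too many to list fully; the first 12 (by largest part) are:
19
17+1+1
15+3+1
15+1+1+1+1
13+5+1
13+3+3
13+3+1+1+1
13+1+1+1+1+1+1
11+7+1
11+5+3
11+5+1+1+1
11+3+3+1+1
…and 42 more, for 54 total.

54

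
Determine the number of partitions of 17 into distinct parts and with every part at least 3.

Enumerating:
17
3+14
4+13
5+12
6+11
7+10
3+4+10
8+9
3+5+9
3+6+8
4+5+8
4+6+7
Counting gives 12.

12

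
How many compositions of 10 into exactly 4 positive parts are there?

84

Equivalently, choose which 3 of the 9 gaps become plus signs: C(9,3) = 84.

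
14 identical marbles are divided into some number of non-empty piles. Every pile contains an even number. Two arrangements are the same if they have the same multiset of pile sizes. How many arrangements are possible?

15

Listing the qualifying partitions of 14:
14
12 + 2
10 + 4
10 + 2 + 2
8 + 6
8 + 4 + 2
8 + 2 + 2 + 2
6 + 6 + 2
6 + 4 + 4
6 + 4 + 2 + 2
6 + 2 + 2 + 2 + 2
4 + 4 + 4 + 2
4 + 4 + 2 + 2 + 2
4 + 2 + 2 + 2 + 2 + 2
2 + 2 + 2 + 2 + 2 + 2 + 2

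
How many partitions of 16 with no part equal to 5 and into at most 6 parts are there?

Counting exhaustively, 99 partitions satisfy the conditions.

99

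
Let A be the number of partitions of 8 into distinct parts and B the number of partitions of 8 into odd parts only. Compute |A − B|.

0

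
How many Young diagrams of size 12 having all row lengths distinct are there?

15

Enumerating:
12
11+1
10+2
9+3
9+2+1
8+4
8+3+1
7+5
7+4+1
7+3+2
6+5+1
6+4+2
6+3+2+1
5+4+3
5+4+2+1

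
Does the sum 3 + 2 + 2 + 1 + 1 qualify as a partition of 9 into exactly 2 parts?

No

The parts sum to 9, and the condition 'there are exactly 2 summands' is violated.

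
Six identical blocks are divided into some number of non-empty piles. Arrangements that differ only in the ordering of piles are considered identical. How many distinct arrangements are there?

11

Enumerating:
6
5, 1
4, 2
4, 1, 1
3, 3
3, 2, 1
3, 1, 1, 1
2, 2, 2
2, 2, 1, 1
2, 1, 1, 1, 1
1, 1, 1, 1, 1, 1
Counting gives 11.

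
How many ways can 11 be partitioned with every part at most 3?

16

The partitions of 11 that satisfy the conditions:
3, 3, 3, 2
3, 3, 3, 1, 1
3, 3, 2, 2, 1
3, 3, 2, 1, 1, 1
3, 3, 1, 1, 1, 1, 1
3, 2, 2, 2, 2
3, 2, 2, 2, 1, 1
3, 2, 2, 1, 1, 1, 1
3, 2, 1, 1, 1, 1, 1, 1
3, 1, 1, 1, 1, 1, 1, 1, 1
2, 2, 2, 2, 2, 1
2, 2, 2, 2, 1, 1, 1
2, 2, 2, 1, 1, 1, 1, 1
2, 2, 1, 1, 1, 1, 1, 1, 1
2, 1, 1, 1, 1, 1, 1, 1, 1, 1
1, 1, 1, 1, 1, 1, 1, 1, 1, 1, 1
Counting gives 16.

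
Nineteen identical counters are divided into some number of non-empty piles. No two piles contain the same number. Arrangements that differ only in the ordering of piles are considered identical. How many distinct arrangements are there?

54

A partial list (first 12 by largest part):
19
18 + 1
17 + 2
16 + 3
16 + 2 + 1
15 + 4
15 + 3 + 1
14 + 5
14 + 4 + 1
14 + 3 + 2
13 + 6
13 + 5 + 1
…and 42 more, for 54 total.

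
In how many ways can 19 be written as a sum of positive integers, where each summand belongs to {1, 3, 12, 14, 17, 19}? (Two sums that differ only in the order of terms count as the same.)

They are:
19
17 + 1 + 1
14 + 3 + 1 + 1
14 + 1 + 1 + 1 + 1 + 1
12 + 3 + 3 + 1
12 + 3 + 1 + 1 + 1 + 1
12 + 1 + 1 + 1 + 1 + 1 + 1 + 1
3 + 3 + 3 + 3 + 3 + 3 + 1
3 + 3 + 3 + 3 + 3 + 1 + 1 + 1 + 1
3 + 3 + 3 + 3 + 1 + 1 + 1 + 1 + 1 + 1 + 1
3 + 3 + 3 + 1 + 1 + 1 + 1 + 1 + 1 + 1 + 1 + 1 + 1
3 + 3 + 1 + 1 + 1 + 1 + 1 + 1 + 1 + 1 + 1 + 1 + 1 + 1 + 1
3 + 1 + 1 + 1 + 1 + 1 + 1 + 1 + 1 + 1 + 1 + 1 + 1 + 1 + 1 + 1 + 1
1 + 1 + 1 + 1 + 1 + 1 + 1 + 1 + 1 + 1 + 1 + 1 + 1 + 1 + 1 + 1 + 1 + 1 + 1
Counting gives 14.

14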